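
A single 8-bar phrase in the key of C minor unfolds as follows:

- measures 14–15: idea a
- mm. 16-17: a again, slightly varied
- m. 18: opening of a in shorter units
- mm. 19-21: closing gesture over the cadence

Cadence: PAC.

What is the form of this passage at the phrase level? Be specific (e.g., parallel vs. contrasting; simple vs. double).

sentence

Basic idea (measures 14–15) + its repetition (mm. 16–17) form the presentation; fragmentation and cadence (measures 18–21) form the continuation — the 8-bar whole is a sentence.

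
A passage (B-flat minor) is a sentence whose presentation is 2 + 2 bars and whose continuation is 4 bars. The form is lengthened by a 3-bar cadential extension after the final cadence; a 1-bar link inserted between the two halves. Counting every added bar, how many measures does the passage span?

Basic sentence: 2 + 2 + 4 = 8 bars.
8 (basic form) + 3 (cadential extension) + 1 (link) = 12.

12 measures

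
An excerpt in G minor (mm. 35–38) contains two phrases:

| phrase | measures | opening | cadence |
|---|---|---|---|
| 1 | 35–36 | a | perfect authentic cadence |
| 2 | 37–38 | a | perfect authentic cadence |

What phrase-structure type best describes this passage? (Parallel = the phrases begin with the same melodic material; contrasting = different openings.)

Both phrases have the same opening (a) and the same cadence (perfect authentic cadence): the second is a restatement, not a consequent, so this is a repeated phrase rather than a period.

repeated phrase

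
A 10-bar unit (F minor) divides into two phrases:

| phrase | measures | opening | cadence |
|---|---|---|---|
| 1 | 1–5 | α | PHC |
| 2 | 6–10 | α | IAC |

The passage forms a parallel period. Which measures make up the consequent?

The phrase ending with the weaker cadence (Phrygian half cadence) is the antecedent; the one ending more conclusively (imperfect authentic cadence) is the consequent. The consequent is measures 6–10.

measures 6–10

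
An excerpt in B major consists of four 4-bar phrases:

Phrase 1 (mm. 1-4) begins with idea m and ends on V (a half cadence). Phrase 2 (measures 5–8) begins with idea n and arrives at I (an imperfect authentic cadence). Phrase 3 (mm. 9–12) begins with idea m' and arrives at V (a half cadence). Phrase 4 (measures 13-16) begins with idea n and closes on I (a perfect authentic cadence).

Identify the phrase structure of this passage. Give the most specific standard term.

Four phrases in two halves: the first half (mm. 1-8) ends with an imperfect authentic cadence, the second (bars 9–16) with a perfect authentic cadence — a large antecedent–consequent pair, i.e. a double period.
Phrase 3 begins with the same material as phrase 1, making it parallel.

parallel double period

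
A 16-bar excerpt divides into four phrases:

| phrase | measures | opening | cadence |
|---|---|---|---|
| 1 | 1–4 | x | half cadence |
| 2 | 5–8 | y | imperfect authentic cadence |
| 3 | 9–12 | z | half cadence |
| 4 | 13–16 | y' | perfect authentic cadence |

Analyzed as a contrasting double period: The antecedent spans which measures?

In a double period the four phrases pair into a large antecedent (phrases 1–2, ending imperfect authentic cadence) and a large consequent (phrases 3–4, ending perfect authentic cadence). The antecedent spans mm. 1-8.

measures 1–8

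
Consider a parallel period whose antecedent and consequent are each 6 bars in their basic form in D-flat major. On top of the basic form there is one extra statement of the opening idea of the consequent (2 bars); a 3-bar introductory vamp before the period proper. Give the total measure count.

17 measures

Basic parallel period: 6 + 6 = 12 bars.
12 (basic form) + 2 (extra statement) + 3 (introduction) = 17.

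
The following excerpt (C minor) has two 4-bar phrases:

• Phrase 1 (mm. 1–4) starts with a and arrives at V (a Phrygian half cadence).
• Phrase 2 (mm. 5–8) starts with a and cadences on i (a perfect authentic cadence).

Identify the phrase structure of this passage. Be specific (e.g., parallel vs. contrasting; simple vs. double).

Phrase 1 ends with a Phrygian half cadence (weaker) and phrase 2 with a perfect authentic cadence (stronger): antecedent + consequent = a period.
The two phrases open with the same material (a / a), so the period is parallel.

parallel period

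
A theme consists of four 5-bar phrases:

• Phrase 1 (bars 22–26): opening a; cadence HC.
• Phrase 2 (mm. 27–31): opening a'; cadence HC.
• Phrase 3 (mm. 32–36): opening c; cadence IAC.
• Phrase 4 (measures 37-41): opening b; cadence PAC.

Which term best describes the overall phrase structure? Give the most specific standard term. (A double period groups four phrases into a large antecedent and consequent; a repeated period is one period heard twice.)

contrasting double period

Four phrases in two halves: the first half (bars 22–31) ends with a half cadence, the second (mm. 32-41) with a perfect authentic cadence — a large antecedent–consequent pair, i.e. a double period.
Phrase 3 begins with different material from phrase 1, making it contrasting.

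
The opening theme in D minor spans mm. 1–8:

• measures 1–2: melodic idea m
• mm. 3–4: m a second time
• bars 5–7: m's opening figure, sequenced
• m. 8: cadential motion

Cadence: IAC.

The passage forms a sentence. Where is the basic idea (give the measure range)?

The presentation of a sentence is the basic idea (mm. 1–2) plus its repetition (mm. 3–4); the basic idea is therefore mm. 1–2.

measures 1–2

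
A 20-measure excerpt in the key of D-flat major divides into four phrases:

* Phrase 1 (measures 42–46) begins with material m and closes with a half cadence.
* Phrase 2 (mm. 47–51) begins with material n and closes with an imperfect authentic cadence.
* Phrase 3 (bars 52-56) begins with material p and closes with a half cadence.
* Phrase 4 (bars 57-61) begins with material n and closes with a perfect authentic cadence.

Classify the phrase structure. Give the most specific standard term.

Four phrases in two halves: the first half (measures 42–51) ends with an imperfect authentic cadence, the second (measures 52–61) with a perfect authentic cadence — a large antecedent–consequent pair, i.e. a double period.
Phrase 3 begins with different material from phrase 1, making it contrasting.

contrasting double period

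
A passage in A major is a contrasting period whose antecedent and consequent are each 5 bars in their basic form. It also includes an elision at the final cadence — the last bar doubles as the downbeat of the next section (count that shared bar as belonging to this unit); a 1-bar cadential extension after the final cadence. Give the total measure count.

Basic contrasting period: 5 + 5 = 10 bars.
10 (basic form) + 1 (cadential extension) = 11.
The elision shares a bar with the next section but does not change this unit's count.

11 measures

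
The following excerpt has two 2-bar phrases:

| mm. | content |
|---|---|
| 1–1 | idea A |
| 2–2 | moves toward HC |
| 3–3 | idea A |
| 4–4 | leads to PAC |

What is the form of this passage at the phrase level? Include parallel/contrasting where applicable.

Phrase 1 ends with a half cadence (weaker) and phrase 2 with a perfect authentic cadence (stronger): antecedent + consequent = a period.
The two phrases open with the same material (A / A), so the period is parallel.

parallel period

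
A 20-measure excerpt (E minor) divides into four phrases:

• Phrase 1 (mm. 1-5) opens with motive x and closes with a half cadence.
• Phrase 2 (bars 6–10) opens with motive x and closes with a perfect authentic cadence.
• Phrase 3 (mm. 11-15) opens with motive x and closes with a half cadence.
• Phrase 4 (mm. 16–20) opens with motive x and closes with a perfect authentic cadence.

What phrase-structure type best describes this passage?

The cadence pattern HC–PAC–HC–PAC is weak–strong twice, and phrases 3–4 restate phrases 1–2: a period heard twice, not a double period (which would end weakly at phrase 2).

repeated period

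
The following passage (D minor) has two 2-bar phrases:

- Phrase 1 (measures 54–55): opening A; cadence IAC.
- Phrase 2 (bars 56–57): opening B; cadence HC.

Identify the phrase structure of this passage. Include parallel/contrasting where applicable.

The second phrase closes with a half cadence, which is not stronger than the first phrase's imperfect authentic cadence; without a weak→strong cadential pair there is no antecedent–consequent relationship, so this is a phrase group rather than a period.

phrase group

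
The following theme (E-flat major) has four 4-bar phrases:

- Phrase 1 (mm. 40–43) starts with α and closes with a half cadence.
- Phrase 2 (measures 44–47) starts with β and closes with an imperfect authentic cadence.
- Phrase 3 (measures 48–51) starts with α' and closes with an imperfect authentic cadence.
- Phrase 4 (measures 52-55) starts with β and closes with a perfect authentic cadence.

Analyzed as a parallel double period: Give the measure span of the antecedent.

measures 40–47

In a double period the four phrases pair into a large antecedent (phrases 1–2, ending imperfect authentic cadence) and a large consequent (phrases 3–4, ending perfect authentic cadence). The antecedent spans measures 40–47.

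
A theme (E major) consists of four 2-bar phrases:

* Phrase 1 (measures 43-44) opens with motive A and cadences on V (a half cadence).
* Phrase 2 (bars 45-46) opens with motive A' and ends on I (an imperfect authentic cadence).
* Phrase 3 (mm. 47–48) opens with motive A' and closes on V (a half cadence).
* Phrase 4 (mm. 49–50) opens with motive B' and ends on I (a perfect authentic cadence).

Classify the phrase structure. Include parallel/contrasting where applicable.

parallel double period

Four phrases in two halves: the first half (mm. 43–46) ends with an imperfect authentic cadence, the second (bars 47–50) with a perfect authentic cadence — a large antecedent–consequent pair, i.e. a double period.
Phrase 3 begins with the same material as phrase 1, making it parallel.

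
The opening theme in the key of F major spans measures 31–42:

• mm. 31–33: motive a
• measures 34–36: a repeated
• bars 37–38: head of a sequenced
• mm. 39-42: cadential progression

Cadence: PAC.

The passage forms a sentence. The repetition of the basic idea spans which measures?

The presentation of a sentence is the basic idea (mm. 31–33) plus its repetition (mm. 34–36); the repetition of the basic idea is therefore mm. 34–36.

measures 34–36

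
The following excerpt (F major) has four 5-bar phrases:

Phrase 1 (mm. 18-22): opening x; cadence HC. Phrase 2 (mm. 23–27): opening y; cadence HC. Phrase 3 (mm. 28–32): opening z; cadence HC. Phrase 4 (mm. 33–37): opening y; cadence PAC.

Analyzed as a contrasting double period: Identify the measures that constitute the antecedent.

measures 18–27

In a double period the four phrases pair into a large antecedent (phrases 1–2, ending half cadence) and a large consequent (phrases 3–4, ending perfect authentic cadence). The antecedent spans mm. 18–27.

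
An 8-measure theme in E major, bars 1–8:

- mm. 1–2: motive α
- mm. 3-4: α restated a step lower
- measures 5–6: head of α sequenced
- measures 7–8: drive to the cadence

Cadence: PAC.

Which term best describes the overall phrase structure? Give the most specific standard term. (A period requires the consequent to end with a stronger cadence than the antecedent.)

sentence

Basic idea (mm. 1-2) + its repetition (mm. 3–4) form the presentation; fragmentation and cadence (mm. 5–8) form the continuation — the 8-bar whole is a sentence.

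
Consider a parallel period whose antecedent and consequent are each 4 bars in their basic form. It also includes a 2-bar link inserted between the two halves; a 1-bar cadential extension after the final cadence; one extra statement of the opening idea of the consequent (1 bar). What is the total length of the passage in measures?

Basic parallel period: 4 + 4 = 8 bars.
8 (basic form) + 2 (link) + 1 (cadential extension) + 1 (extra statement) = 12.

12 measures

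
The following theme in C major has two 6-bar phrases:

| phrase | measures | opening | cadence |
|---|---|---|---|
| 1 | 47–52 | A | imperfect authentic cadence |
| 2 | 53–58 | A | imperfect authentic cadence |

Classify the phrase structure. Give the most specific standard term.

Both phrases have the same opening (A) and the same cadence (imperfect authentic cadence): the second is a restatement, not a consequent, so this is a repeated phrase rather than a period.

repeated phrase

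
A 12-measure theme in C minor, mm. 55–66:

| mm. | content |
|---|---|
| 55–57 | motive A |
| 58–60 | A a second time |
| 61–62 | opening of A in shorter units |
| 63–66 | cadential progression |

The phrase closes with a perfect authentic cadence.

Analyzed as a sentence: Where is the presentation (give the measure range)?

measures 55–60

The presentation of a sentence is the basic idea (measures 55–57) plus its repetition (mm. 58–60); the presentation is therefore measures 55-60.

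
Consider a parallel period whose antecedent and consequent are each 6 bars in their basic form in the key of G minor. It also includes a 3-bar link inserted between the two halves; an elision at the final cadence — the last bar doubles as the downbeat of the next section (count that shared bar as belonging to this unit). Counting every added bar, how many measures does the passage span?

Basic parallel period: 6 + 6 = 12 bars.
12 (basic form) + 3 (link) = 15.
The elision shares a bar with the next section but does not change this unit's count.

15 measures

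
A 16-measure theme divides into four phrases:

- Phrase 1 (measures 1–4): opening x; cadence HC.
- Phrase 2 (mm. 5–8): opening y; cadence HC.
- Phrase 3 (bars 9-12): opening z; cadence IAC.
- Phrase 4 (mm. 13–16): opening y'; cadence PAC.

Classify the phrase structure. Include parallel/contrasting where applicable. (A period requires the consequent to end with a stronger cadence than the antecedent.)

contrasting double period

Four phrases in two halves: the first half (bars 1–8) ends with a half cadence, the second (measures 9-16) with a perfect authentic cadence — a large antecedent–consequent pair, i.e. a double period.
Phrase 3 begins with different material from phrase 1, making it contrasting.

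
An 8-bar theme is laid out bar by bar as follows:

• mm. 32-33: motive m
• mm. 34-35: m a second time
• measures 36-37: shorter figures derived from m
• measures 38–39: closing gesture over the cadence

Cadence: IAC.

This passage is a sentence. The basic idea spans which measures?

measures 32–33

The presentation of a sentence is the basic idea (mm. 32-33) plus its repetition (bars 34–35); the basic idea is therefore measures 32–33.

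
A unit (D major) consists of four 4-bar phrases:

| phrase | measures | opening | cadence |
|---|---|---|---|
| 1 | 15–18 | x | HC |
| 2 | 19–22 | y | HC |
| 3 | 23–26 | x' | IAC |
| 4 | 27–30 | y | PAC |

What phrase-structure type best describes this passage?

Four phrases in two halves: the first half (mm. 15–22) ends with a half cadence, the second (mm. 23–30) with a perfect authentic cadence — a large antecedent–consequent pair, i.e. a double period.
Phrase 3 begins with the same material as phrase 1, making it parallel.

parallel double period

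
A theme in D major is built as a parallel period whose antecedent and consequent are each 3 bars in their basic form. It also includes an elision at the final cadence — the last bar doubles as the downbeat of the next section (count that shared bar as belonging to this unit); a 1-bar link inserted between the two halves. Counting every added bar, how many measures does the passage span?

Basic parallel period: 3 + 3 = 6 bars.
6 (basic form) + 1 (link) = 7.
The elision shares a bar with the next section but does not change this unit's count.

7 measures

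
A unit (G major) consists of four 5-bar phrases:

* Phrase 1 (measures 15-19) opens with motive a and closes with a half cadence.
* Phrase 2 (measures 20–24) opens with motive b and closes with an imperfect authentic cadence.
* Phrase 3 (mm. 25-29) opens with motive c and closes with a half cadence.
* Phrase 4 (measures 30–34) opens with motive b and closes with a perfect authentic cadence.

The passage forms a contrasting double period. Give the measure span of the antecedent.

measures 15–24

In a double period the four phrases pair into a large antecedent (phrases 1–2, ending imperfect authentic cadence) and a large consequent (phrases 3–4, ending perfect authentic cadence). The antecedent spans mm. 15-24.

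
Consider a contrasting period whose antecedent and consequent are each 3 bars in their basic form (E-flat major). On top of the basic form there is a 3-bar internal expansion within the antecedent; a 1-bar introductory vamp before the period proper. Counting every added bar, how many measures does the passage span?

10 measures

Basic contrasting period: 3 + 3 = 6 bars.
6 (basic form) + 3 (internal expansion) + 1 (introduction) = 10.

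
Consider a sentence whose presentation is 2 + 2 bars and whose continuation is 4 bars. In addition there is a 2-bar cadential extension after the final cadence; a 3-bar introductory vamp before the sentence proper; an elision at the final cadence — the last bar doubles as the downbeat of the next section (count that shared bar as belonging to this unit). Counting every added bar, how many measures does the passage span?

13 measures

Basic sentence: 2 + 2 + 4 = 8 bars.
8 (basic form) + 2 (cadential extension) + 3 (introduction) = 13.
The elision shares a bar with the next section but does not change this unit's count.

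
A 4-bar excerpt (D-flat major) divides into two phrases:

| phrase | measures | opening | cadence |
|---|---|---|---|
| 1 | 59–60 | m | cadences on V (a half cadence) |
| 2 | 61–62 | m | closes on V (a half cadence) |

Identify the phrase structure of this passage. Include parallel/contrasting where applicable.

repeated phrase

Both phrases have the same opening (m) and the same cadence (half cadence): the second is a restatement, not a consequent, so this is a repeated phrase rather than a period.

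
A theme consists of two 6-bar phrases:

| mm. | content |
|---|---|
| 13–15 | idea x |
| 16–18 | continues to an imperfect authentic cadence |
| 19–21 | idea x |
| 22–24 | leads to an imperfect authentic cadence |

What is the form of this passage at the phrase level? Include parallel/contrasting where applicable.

Both phrases have the same opening (x) and the same cadence (imperfect authentic cadence): the second is a restatement, not a consequent, so this is a repeated phrase rather than a period.

repeated phrase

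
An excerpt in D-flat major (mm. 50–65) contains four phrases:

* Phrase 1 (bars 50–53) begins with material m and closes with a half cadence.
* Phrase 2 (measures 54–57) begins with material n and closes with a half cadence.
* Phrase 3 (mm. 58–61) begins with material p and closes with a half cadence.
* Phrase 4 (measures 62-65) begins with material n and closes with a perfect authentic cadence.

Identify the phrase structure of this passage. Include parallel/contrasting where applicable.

Four phrases in two halves: the first half (measures 50–57) ends with a half cadence, the second (mm. 58–65) with a perfect authentic cadence — a large antecedent–consequent pair, i.e. a double period.
Phrase 3 begins with different material from phrase 1, making it contrasting.

contrasting double period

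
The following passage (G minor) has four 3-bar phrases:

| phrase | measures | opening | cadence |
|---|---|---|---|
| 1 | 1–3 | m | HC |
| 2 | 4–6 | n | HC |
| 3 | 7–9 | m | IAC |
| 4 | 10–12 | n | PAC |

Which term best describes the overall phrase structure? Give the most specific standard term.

Four phrases in two halves: the first half (bars 1–6) ends with a half cadence, the second (mm. 7–12) with a perfect authentic cadence — a large antecedent–consequent pair, i.e. a double period.
Phrase 3 begins with the same material as phrase 1, making it parallel.

parallel double period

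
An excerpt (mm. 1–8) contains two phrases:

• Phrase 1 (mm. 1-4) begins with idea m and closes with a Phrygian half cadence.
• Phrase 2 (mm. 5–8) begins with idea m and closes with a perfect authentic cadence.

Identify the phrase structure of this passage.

parallel period

Phrase 1 ends with a Phrygian half cadence (weaker) and phrase 2 with a perfect authentic cadence (stronger): antecedent + consequent = a period.
The two phrases open with the same material (m / m), so the period is parallel.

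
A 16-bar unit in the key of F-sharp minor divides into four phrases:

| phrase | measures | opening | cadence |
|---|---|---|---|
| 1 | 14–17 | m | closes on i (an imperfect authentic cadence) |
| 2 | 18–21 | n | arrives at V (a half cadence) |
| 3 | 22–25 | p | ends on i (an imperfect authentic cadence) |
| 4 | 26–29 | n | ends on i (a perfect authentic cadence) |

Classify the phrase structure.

contrasting double period

Four phrases in two halves: the first half (bars 14–21) ends with a half cadence, the second (mm. 22-29) with a perfect authentic cadence — a large antecedent–consequent pair, i.e. a double period.
Phrase 3 begins with different material from phrase 1, making it contrasting.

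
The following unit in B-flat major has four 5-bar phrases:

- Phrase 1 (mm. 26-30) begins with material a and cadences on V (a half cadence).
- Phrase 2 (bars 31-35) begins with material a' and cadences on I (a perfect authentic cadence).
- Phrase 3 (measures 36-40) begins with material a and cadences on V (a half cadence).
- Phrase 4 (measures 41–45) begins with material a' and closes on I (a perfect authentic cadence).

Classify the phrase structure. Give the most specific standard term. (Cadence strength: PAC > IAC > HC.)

The cadence pattern HC–PAC–HC–PAC is weak–strong twice, and phrases 3–4 restate phrases 1–2: a period heard twice, not a double period (which would end weakly at phrase 2).

repeated period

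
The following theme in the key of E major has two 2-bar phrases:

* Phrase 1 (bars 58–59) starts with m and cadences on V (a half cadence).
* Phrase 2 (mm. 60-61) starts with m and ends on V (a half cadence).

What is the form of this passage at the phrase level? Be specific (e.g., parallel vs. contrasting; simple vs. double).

Both phrases have the same opening (m) and the same cadence (half cadence): the second is a restatement, not a consequent, so this is a repeated phrase rather than a period.

repeated phrase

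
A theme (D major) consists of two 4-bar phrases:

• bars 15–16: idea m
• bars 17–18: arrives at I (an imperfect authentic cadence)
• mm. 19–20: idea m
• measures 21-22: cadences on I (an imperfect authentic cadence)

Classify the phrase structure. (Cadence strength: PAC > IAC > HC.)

Both phrases have the same opening (m) and the same cadence (imperfect authentic cadence): the second is a restatement, not a consequent, so this is a repeated phrase rather than a period.

repeated phrase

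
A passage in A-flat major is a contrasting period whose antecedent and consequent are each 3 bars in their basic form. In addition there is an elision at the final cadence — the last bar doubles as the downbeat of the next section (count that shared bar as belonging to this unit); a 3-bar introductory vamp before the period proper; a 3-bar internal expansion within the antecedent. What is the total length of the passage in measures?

12 measures

Basic contrasting period: 3 + 3 = 6 bars.
6 (basic form) + 3 (introduction) + 3 (internal expansion) = 12.
The elision shares a bar with the next section but does not change this unit's count.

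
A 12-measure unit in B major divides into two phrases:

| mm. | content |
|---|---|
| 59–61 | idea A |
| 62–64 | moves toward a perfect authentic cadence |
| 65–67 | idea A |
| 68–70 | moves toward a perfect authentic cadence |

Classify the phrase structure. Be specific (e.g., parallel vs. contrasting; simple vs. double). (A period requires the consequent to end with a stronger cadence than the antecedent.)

Both phrases have the same opening (A) and the same cadence (perfect authentic cadence): the second is a restatement, not a consequent, so this is a repeated phrase rather than a period.

repeated phrase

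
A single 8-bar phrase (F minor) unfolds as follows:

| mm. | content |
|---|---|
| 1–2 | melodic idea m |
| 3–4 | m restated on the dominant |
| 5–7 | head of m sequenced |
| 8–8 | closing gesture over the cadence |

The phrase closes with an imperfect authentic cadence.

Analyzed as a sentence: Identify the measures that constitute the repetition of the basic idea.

The presentation of a sentence is the basic idea (bars 1–2) plus its repetition (bars 3-4); the repetition of the basic idea is therefore bars 3–4.

measures 3–4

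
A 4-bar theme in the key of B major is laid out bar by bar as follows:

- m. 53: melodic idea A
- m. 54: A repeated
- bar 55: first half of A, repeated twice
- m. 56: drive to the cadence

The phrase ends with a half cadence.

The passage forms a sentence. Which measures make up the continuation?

After the presentation (bars 53–54), the continuation covers the fragmentation through the cadence: mm. 55–56.

measures 55–56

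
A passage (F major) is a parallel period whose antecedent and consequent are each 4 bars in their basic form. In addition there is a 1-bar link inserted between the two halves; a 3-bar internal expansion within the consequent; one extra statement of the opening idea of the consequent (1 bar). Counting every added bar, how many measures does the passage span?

13 measures

Basic parallel period: 4 + 4 = 8 bars.
8 (basic form) + 1 (link) + 3 (internal expansion) + 1 (extra statement) = 13.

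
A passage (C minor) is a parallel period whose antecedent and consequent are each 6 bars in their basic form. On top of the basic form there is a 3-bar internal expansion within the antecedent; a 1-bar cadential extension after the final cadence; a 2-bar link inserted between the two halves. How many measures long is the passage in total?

Basic parallel period: 6 + 6 = 12 bars.
12 (basic form) + 3 (internal expansion) + 1 (cadential extension) + 2 (link) = 18.

18 measures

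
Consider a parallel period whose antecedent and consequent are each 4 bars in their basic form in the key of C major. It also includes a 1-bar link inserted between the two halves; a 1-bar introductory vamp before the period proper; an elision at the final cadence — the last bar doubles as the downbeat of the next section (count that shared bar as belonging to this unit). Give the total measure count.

Basic parallel period: 4 + 4 = 8 bars.
8 (basic form) + 1 (link) + 1 (introduction) = 10.
The elision shares a bar with the next section but does not change this unit's count.

10 measures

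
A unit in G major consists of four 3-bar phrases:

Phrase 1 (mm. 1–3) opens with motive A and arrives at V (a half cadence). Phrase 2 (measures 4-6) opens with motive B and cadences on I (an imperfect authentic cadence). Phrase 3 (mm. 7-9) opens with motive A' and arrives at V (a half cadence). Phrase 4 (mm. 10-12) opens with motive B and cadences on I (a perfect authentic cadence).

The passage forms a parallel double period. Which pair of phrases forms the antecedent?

phrases 1 and 2

In a double period the first pair of phrases (ending imperfect authentic cadence) is the large antecedent and the second pair (ending perfect authentic cadence) is the large consequent; the antecedent is phrases 1 and 2.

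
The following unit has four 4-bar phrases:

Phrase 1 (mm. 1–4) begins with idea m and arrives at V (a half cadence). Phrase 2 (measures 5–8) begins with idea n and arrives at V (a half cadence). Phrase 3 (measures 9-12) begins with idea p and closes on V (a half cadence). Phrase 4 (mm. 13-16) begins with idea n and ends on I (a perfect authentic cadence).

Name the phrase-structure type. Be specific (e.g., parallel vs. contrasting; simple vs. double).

Four phrases in two halves: the first half (bars 1–8) ends with a half cadence, the second (bars 9–16) with a perfect authentic cadence — a large antecedent–consequent pair, i.e. a double period.
Phrase 3 begins with different material from phrase 1, making it contrasting.

contrasting double period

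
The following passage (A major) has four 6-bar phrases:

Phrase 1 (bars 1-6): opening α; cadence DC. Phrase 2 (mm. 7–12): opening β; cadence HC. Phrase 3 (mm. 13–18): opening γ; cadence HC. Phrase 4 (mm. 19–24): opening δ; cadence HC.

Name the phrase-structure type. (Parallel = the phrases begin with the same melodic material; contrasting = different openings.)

Phrase 4 ends with a half cadence, no stronger than phrase 2's half cadence, so the four phrases do not form a double period; nor do phrases 3–4 duplicate 1–2, so it is not a repeated period. With no phrase reaching a conclusive cadence, the passage is a phrase group.

phrase group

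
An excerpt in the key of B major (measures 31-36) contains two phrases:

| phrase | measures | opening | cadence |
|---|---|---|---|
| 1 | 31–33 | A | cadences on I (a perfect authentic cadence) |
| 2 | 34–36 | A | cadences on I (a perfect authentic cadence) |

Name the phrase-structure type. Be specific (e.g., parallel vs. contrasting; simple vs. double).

Both phrases have the same opening (A) and the same cadence (perfect authentic cadence): the second is a restatement, not a consequent, so this is a repeated phrase rather than a period.

repeated phrase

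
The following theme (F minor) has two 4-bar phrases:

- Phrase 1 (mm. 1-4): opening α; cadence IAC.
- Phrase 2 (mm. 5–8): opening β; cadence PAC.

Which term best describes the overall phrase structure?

Phrase 1 ends with an imperfect authentic cadence (weaker) and phrase 2 with a perfect authentic cadence (stronger): antecedent + consequent = a period.
The two phrases open with different material (α / β), so the period is contrasting.

contrasting period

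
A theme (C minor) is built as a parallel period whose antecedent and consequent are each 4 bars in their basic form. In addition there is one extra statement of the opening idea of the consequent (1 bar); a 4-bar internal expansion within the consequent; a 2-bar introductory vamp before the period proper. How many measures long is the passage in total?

15 measures

Basic parallel period: 4 + 4 = 8 bars.
8 (basic form) + 1 (extra statement) + 4 (internal expansion) + 2 (introduction) = 15.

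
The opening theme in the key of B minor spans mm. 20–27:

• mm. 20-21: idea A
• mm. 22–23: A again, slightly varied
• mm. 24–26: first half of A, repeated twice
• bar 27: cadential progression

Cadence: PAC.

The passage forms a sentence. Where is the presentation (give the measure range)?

The presentation of a sentence is the basic idea (mm. 20–21) plus its repetition (mm. 22-23); the presentation is therefore mm. 20-23.

measures 20–23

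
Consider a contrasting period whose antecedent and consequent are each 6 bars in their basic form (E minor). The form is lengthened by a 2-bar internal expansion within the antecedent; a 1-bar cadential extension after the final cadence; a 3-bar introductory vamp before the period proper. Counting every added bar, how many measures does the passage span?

18 measures

Basic contrasting period: 6 + 6 = 12 bars.
12 (basic form) + 2 (internal expansion) + 1 (cadential extension) + 3 (introduction) = 18.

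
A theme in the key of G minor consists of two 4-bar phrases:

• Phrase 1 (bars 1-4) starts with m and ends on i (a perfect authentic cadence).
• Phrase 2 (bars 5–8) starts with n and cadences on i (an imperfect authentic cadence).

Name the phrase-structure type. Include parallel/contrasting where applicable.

The second phrase closes with an imperfect authentic cadence, which is not stronger than the first phrase's perfect authentic cadence; without a weak→strong cadential pair there is no antecedent–consequent relationship, so this is a phrase group rather than a period.

phrase group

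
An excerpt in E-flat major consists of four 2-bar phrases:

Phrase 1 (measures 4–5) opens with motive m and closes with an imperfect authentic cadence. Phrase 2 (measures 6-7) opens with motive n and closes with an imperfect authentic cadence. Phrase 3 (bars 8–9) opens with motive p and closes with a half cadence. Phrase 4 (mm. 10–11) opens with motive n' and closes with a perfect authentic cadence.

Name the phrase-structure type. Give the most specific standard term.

contrasting double period

Four phrases in two halves: the first half (measures 4–7) ends with an imperfect authentic cadence, the second (mm. 8–11) with a perfect authentic cadence — a large antecedent–consequent pair, i.e. a double period.
Phrase 3 begins with different material from phrase 1, making it contrasting.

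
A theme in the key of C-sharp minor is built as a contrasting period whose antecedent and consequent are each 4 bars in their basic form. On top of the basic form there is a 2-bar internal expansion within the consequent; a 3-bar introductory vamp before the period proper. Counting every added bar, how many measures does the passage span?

Basic contrasting period: 4 + 4 = 8 bars.
8 (basic form) + 2 (internal expansion) + 3 (introduction) = 13.

13 measures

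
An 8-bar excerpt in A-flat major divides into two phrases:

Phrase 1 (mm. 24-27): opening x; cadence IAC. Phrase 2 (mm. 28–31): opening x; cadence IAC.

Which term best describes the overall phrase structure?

repeated phrase

Both phrases have the same opening (x) and the same cadence (imperfect authentic cadence): the second is a restatement, not a consequent, so this is a repeated phrase rather than a period.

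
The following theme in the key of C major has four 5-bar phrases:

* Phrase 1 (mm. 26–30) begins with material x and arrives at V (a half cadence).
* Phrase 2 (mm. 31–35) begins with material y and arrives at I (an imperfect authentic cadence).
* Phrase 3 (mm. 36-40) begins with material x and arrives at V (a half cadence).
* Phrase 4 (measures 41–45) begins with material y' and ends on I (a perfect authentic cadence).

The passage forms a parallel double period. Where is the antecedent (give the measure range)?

In a double period the four phrases pair into a large antecedent (phrases 1–2, ending imperfect authentic cadence) and a large consequent (phrases 3–4, ending perfect authentic cadence). The antecedent spans bars 26–35.

measures 26–35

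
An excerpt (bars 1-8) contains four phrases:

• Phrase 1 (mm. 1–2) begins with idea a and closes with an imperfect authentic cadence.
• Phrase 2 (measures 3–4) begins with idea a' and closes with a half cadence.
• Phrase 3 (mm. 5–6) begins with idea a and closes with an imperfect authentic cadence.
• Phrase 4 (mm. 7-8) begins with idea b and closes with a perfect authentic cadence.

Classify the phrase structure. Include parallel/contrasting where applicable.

parallel double period

Four phrases in two halves: the first half (measures 1-4) ends with a half cadence, the second (mm. 5–8) with a perfect authentic cadence — a large antecedent–consequent pair, i.e. a double period.
Phrase 3 begins with the same material as phrase 1, making it parallel.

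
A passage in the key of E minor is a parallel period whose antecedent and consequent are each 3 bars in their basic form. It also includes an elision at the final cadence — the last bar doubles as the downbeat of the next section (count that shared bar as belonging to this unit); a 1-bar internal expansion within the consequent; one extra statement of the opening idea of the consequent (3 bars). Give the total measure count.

10 measures

Basic parallel period: 3 + 3 = 6 bars.
6 (basic form) + 1 (internal expansion) + 3 (extra statement) = 10.
The elision shares a bar with the next section but does not change this unit's count.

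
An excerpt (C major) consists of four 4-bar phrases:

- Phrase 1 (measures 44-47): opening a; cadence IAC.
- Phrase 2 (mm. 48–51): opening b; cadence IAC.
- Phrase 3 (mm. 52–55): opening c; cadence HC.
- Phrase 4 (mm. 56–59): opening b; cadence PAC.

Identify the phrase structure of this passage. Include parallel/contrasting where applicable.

Four phrases in two halves: the first half (bars 44-51) ends with an imperfect authentic cadence, the second (mm. 52–59) with a perfect authentic cadence — a large antecedent–consequent pair, i.e. a double period.
Phrase 3 begins with different material from phrase 1, making it contrasting.

contrasting double period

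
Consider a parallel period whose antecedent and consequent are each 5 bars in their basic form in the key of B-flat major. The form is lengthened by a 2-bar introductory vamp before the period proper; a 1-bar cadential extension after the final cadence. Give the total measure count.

13 measures

Basic parallel period: 5 + 5 = 10 bars.
10 (basic form) + 2 (introduction) + 1 (cadential extension) = 13.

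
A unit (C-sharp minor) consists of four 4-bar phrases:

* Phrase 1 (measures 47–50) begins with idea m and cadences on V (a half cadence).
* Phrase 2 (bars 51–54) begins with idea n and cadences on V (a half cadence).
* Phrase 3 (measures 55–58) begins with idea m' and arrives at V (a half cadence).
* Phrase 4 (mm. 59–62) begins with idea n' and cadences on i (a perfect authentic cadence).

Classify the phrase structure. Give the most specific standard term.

Four phrases in two halves: the first half (mm. 47–54) ends with a half cadence, the second (mm. 55-62) with a perfect authentic cadence — a large antecedent–consequent pair, i.e. a double period.
Phrase 3 begins with the same material as phrase 1, making it parallel.

parallel double period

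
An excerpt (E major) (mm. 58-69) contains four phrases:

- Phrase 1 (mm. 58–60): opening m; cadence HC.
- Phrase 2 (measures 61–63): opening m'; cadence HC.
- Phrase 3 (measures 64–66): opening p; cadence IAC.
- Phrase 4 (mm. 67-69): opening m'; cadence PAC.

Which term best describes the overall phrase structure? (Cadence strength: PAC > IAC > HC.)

contrasting double period

Four phrases in two halves: the first half (measures 58–63) ends with a half cadence, the second (measures 64–69) with a perfect authentic cadence — a large antecedent–consequent pair, i.e. a double period.
Phrase 3 begins with different material from phrase 1, making it contrasting.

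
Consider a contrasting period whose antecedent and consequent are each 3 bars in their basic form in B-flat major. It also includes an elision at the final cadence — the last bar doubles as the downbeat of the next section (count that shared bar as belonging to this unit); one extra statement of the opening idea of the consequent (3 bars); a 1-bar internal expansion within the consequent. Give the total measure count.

Basic contrasting period: 3 + 3 = 6 bars.
6 (basic form) + 3 (extra statement) + 1 (internal expansion) = 10.
The elision shares a bar with the next section but does not change this unit's count.

10 measures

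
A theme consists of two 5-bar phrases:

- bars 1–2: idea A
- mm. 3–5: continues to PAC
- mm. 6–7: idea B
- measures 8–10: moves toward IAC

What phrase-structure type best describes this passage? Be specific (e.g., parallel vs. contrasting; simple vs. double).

phrase group

The second phrase closes with an imperfect authentic cadence, which is not stronger than the first phrase's perfect authentic cadence; without a weak→strong cadential pair there is no antecedent–consequent relationship, so this is a phrase group rather than a period.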